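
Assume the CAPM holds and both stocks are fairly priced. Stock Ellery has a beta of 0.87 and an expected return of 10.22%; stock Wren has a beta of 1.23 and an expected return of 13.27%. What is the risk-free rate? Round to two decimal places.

Both satisfy E(R) = R_f + β·MRP, so the slope of the SML is
MRP = (13.27% − 10.22%) / (1.23 − 0.87) = 3.05% / 0.36 = 8.4722%
R_f = E(R_Ellery) − β_Ellery·MRP = 10.22% − 0.87 × 8.4722% = 2.8492%

2.85%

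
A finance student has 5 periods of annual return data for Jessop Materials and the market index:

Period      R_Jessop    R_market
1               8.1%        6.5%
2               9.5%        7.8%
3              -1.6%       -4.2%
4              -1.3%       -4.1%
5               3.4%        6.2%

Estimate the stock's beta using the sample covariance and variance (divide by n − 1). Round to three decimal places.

Mean R_i = (8.1 + 9.5 − 1.6 − 1.3 + 3.4) / 5 = 3.6200%
Mean R_m = (6.5 + 7.8 − 4.2 − 4.1 + 6.2) / 5 = 2.4400%
Σ(R_i − R̄_i)(R_m − R̄_m) = 115.7160  ⇒  Cov = 115.7160 / 4 = 28.9290
Σ(R_m − R̄_m)² = 146.2120  ⇒  Var(R_m) = 146.2120 / 4 = 36.5530
β = Cov / Var(R_m) = 28.9290 / 36.5530 = 0.7914

0.791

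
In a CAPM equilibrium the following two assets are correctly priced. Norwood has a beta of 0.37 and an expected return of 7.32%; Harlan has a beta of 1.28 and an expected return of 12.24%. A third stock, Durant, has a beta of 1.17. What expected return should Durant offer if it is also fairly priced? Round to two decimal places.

11.65%

MRP (SML slope) = (12.24% − 7.32%) / (1.28 − 0.37) = 4.92% / 0.91 = 5.4066%
R_f (intercept) = 7.32% − 0.37 × 5.4066% = 5.3196%
E(R_Durant) = R_f + β × MRP = 5.3196% + 1.17 × 5.4066% = 11.65%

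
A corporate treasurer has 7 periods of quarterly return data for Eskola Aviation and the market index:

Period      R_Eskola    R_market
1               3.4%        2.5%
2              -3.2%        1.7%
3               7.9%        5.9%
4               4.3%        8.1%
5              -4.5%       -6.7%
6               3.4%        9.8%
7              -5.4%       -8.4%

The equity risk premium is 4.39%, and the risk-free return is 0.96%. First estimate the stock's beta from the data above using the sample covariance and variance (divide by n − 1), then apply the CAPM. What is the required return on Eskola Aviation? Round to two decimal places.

3.65%

Mean R_i = (3.4 − 3.2 + 7.9 + 4.3 − 4.5 + 3.4 − 5.4) / 7 = 0.8429%
Mean R_m = (2.5 + 1.7 + 5.9 + 8.1 − 6.7 + 9.8 − 8.4) / 7 = 1.8429%
Σ(R_i − R̄_i)(R_m − R̄_m) = 182.4571  ⇒  Cov = 182.4571 / 6 = 30.4095
Σ(R_m − R̄_m)² = 297.2771  ⇒  Var(R_m) = 297.2771 / 6 = 49.5462
β = Cov / Var(R_m) = 30.4095 / 49.5462 = 0.6138
E(R) = R_f + β × MRP = 0.96% + 0.6138 × 4.39% = 3.65%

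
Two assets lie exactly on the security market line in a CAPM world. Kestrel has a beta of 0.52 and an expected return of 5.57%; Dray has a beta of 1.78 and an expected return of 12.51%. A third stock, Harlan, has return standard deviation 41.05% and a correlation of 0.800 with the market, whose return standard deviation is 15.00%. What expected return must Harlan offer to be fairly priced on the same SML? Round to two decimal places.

14.76%

MRP = (12.51% − 5.57%) / (1.78 − 0.52) = 5.5079%
R_f = 5.57% − 0.52 × 5.5079% = 2.7059%
β_Harlan = ρ·σ_i/σ_m = 0.800 × 41.05 / 15.00 = 2.1893
E(R_Harlan) = R_f + β × MRP = 2.7059% + 2.1893 × 5.5079% = 14.76%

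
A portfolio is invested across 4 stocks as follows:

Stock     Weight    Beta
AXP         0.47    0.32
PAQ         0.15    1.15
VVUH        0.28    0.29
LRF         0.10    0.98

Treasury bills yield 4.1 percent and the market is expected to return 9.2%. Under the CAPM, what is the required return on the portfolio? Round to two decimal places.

β_P = Σ w_i β_i = 0.47×0.32 + 0.15×1.15 + 0.28×0.29 + 0.10×0.98 = 0.5021
MRP = 9.2% − 4.1% = 5.10%
E(R_P) = R_f + β_P × MRP = 4.1% + 0.5021 × 5.1% = 6.66%

6.66%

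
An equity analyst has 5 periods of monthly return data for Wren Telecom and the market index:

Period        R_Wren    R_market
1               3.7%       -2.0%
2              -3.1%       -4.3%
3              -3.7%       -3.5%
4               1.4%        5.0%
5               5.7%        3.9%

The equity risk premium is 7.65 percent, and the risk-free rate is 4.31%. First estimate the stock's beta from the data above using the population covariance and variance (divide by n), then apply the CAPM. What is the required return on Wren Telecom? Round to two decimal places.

9.30%

Mean R_i = (3.7 − 3.1 − 3.7 + 1.4 + 5.7) / 5 = 0.8000%
Mean R_m = (-2.0 − 4.3 − 3.5 + 5.0 + 3.9) / 5 = -0.1800%
Σ(R_i − R̄_i)(R_m − R̄_m) = 48.8300  ⇒  Cov = 48.8300 / 5 = 9.7660
Σ(R_m − R̄_m)² = 74.7880  ⇒  Var(R_m) = 74.7880 / 5 = 14.9576
β = Cov / Var(R_m) = 9.7660 / 14.9576 = 0.6529
E(R) = R_f + β × MRP = 4.31% + 0.6529 × 7.65% = 9.30%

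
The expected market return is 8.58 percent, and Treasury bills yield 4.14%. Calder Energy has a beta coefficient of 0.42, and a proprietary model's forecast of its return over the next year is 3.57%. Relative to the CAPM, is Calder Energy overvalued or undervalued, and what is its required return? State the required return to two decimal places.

MRP = 8.58% − 4.14% = 4.44%
Required return = R_f + β·MRP = 4.14% + 0.42 × 4.44% = 6.00%
Forecast 3.57% < required 6.00% → the stock plots below the SML → overvalued.

Overvalued; required return 6.00%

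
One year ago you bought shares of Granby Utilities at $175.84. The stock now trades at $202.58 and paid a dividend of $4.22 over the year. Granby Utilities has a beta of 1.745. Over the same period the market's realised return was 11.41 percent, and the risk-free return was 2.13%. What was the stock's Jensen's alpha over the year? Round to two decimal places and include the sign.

-0.72%

Realised HPR = (P1 + D1 − P0) / P0 = (202.58 + 4.22 − 175.84) / 175.84 = 30.96 / 175.84 = 17.6069%
MRP = 11.41% − 2.13% = 9.28%
CAPM required = R_f + β·MRP = 2.13% + 1.745 × 9.28% = 18.32360%
α = realised − required = 17.6069% − 18.32360% = -0.72%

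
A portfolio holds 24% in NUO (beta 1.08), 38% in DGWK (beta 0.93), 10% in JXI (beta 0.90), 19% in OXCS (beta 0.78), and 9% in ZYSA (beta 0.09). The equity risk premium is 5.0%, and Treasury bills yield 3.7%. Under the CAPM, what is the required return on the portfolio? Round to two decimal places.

7.99%

β_P = Σ w_i β_i = 0.24×1.08 + 0.38×0.93 + 0.10×0.90 + 0.19×0.78 + 0.09×0.09 = 0.8589
E(R_P) = R_f + β_P × MRP = 3.7% + 0.8589 × 5.0% = 7.99%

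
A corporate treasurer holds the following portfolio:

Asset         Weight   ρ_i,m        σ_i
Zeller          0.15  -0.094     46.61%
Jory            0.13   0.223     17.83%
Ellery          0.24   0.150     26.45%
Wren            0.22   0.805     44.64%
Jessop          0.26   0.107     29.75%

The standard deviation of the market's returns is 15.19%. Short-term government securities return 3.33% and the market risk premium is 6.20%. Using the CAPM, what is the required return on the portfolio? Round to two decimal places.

β_Zeller = -0.094 × 46.61% / 15.19% = -0.2884
β_Jory = 0.223 × 17.83% / 15.19% = 0.2618
β_Ellery = 0.150 × 26.45% / 15.19% = 0.2612
β_Wren = 0.805 × 44.64% / 15.19% = 2.3657
β_Jessop = 0.107 × 29.75% / 15.19% = 0.2096
β_P = Σ w_i β_i = 0.15×-0.2884 + 0.13×0.2618 + 0.24×0.2612 + 0.22×2.3657 + 0.26×0.2096 = 0.6284
E(R_P) = R_f + β_P × MRP = 3.33% + 0.6284 × 6.20% = 7.23%

7.23%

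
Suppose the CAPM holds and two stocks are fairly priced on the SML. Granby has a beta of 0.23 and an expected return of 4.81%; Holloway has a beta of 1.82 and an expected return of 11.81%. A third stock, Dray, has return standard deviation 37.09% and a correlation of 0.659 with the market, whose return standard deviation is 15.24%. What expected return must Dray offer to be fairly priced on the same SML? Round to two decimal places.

10.86%

MRP = (11.81% − 4.81%) / (1.82 − 0.23) = 4.4025%
R_f = 4.81% − 0.23 × 4.4025% = 3.7974%
β_Dray = ρ·σ_i/σ_m = 0.659 × 37.09 / 15.24 = 1.6038
E(R_Dray) = R_f + β × MRP = 3.7974% + 1.6038 × 4.4025% = 10.86%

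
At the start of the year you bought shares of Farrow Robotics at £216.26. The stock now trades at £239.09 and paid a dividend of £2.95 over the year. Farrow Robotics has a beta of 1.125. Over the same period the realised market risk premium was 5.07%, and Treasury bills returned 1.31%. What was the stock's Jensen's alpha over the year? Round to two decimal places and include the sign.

+4.91%

Realised HPR = (P1 + D1 − P0) / P0 = (239.09 + 2.95 − 216.26) / 216.26 = 25.78 / 216.26 = 11.9208%
CAPM required = R_f + β·MRP = 1.31% + 1.125 × 5.07% = 7.01375%
α = realised − required = 11.9208% − 7.01375% = +4.91%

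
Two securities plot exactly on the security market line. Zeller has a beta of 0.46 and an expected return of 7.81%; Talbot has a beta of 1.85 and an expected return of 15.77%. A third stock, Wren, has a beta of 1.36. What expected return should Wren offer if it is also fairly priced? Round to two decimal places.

MRP (SML slope) = (15.77% − 7.81%) / (1.85 − 0.46) = 7.96% / 1.39 = 5.7266%
R_f (intercept) = 7.81% − 0.46 × 5.7266% = 5.1758%
E(R_Wren) = R_f + β × MRP = 5.1758% + 1.36 × 5.7266% = 12.96%

12.96%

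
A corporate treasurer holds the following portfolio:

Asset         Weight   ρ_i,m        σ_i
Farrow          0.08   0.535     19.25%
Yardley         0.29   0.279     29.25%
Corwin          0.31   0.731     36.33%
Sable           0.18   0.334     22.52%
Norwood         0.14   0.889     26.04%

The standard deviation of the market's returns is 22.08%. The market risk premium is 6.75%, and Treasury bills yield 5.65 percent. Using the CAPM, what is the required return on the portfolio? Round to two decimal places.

β_Farrow = 0.535 × 19.25% / 22.08% = 0.4664
β_Yardley = 0.279 × 29.25% / 22.08% = 0.3696
β_Corwin = 0.731 × 36.33% / 22.08% = 1.2028
β_Sable = 0.334 × 22.52% / 22.08% = 0.3407
β_Norwood = 0.889 × 26.04% / 22.08% = 1.0484
β_P = Σ w_i β_i = 0.08×0.4664 + 0.29×0.3696 + 0.31×1.2028 + 0.18×0.3407 + 0.14×1.0484 = 0.7255
E(R_P) = R_f + β_P × MRP = 5.65% + 0.7255 × 6.75% = 10.55%

10.55%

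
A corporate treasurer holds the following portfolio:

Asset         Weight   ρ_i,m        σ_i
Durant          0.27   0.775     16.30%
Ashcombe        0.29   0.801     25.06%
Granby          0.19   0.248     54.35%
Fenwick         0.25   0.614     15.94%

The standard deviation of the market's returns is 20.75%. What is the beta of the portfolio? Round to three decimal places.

β_Durant = 0.775 × 16.30% / 20.75% = 0.6088
β_Ashcombe = 0.801 × 25.06% / 20.75% = 0.9674
β_Granby = 0.248 × 54.35% / 20.75% = 0.6496
β_Fenwick = 0.614 × 15.94% / 20.75% = 0.4717
β_P = Σ w_i β_i = 0.27×0.6088 + 0.29×0.9674 + 0.19×0.6496 + 0.25×0.4717 = 0.6863

0.686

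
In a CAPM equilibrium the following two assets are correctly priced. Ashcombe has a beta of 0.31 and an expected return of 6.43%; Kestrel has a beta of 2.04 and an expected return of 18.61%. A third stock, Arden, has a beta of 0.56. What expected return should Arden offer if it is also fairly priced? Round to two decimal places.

MRP (SML slope) = (18.61% − 6.43%) / (2.04 − 0.31) = 12.18% / 1.73 = 7.0405%
R_f (intercept) = 6.43% − 0.31 × 7.0405% = 4.2474%
E(R_Arden) = R_f + β × MRP = 4.2474% + 0.56 × 7.0405% = 8.19%

8.19%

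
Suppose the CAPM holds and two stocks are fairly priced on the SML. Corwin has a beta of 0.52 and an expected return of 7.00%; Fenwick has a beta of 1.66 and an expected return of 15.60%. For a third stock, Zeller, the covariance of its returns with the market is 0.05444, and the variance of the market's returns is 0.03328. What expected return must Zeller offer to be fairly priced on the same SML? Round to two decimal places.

15.42%

MRP = (15.60% − 7.00%) / (1.66 − 0.52) = 7.5439%
R_f = 7.00% − 0.52 × 7.5439% = 3.0772%
β_Zeller = Cov / Var(R_m) = 0.05444 / 0.03328 = 1.6358
E(R_Zeller) = R_f + β × MRP = 3.0772% + 1.6358 × 7.5439% = 15.42%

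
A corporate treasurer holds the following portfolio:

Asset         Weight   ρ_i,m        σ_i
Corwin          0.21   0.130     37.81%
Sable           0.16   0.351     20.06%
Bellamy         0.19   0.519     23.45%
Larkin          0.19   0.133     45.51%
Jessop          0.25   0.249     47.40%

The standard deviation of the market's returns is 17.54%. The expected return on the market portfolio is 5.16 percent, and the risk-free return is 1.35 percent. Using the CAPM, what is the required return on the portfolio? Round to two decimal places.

3.21%

β_Corwin = 0.130 × 37.81% / 17.54% = 0.2802
β_Sable = 0.351 × 20.06% / 17.54% = 0.4014
β_Bellamy = 0.519 × 23.45% / 17.54% = 0.6939
β_Larkin = 0.133 × 45.51% / 17.54% = 0.3451
β_Jessop = 0.249 × 47.40% / 17.54% = 0.6729
β_P = Σ w_i β_i = 0.21×0.2802 + 0.16×0.4014 + 0.19×0.6939 + 0.19×0.3451 + 0.25×0.6729 = 0.4887
MRP = 5.16% − 1.35% = 3.81%
E(R_P) = R_f + β_P × MRP = 1.35% + 0.4887 × 3.81% = 3.21%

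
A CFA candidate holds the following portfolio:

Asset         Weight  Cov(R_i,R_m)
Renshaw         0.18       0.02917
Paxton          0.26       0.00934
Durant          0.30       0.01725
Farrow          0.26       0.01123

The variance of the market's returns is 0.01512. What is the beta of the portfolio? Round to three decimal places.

1.043

β_Renshaw = 0.02917 / 0.01512 = 1.9292
β_Paxton = 0.00934 / 0.01512 = 0.6177
β_Durant = 0.01725 / 0.01512 = 1.1409
β_Farrow = 0.01123 / 0.01512 = 0.7427
β_P = Σ w_i β_i = 0.18×1.9292 + 0.26×0.6177 + 0.30×1.1409 + 0.26×0.7427 = 1.0432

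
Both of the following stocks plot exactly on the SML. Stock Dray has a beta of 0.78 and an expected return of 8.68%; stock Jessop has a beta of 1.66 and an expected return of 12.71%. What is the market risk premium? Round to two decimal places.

Both satisfy E(R) = R_f + β·MRP, so the slope of the SML is
MRP = (12.71% − 8.68%) / (1.66 − 0.78) = 4.03% / 0.88 = 4.5795%

4.58%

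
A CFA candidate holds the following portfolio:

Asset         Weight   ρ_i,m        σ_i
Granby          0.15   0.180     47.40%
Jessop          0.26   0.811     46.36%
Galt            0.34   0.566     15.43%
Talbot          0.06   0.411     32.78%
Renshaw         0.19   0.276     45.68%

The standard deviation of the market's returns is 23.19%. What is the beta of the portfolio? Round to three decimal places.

β_Granby = 0.180 × 47.40% / 23.19% = 0.3679
β_Jessop = 0.811 × 46.36% / 23.19% = 1.6213
β_Galt = 0.566 × 15.43% / 23.19% = 0.3766
β_Talbot = 0.411 × 32.78% / 23.19% = 0.5810
β_Renshaw = 0.276 × 45.68% / 23.19% = 0.5437
β_P = Σ w_i β_i = 0.15×0.3679 + 0.26×1.6213 + 0.34×0.3766 + 0.06×0.5810 + 0.19×0.5437 = 0.7429

0.743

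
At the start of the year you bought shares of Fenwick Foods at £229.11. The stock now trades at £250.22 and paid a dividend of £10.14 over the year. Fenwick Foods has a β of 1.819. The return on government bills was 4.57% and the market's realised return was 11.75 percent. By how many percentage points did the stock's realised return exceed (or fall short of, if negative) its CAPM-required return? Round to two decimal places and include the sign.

-3.99%

Realised HPR = (P1 + D1 − P0) / P0 = (250.22 + 10.14 − 229.11) / 229.11 = 31.25 / 229.11 = 13.6397%
MRP = 11.75% − 4.57% = 7.18%
CAPM required = R_f + β·MRP = 4.57% + 1.819 × 7.18% = 17.63042%
α = realised − required = 13.6397% − 17.63042% = -3.99%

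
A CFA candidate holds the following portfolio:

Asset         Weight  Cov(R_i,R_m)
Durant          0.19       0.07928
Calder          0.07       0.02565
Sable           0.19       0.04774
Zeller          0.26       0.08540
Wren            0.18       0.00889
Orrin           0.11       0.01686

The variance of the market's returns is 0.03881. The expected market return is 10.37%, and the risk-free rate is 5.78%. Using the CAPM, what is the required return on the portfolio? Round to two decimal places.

β_Durant = 0.07928 / 0.03881 = 2.0428
β_Calder = 0.02565 / 0.03881 = 0.6609
β_Sable = 0.04774 / 0.03881 = 1.2301
β_Zeller = 0.08540 / 0.03881 = 2.2005
β_Wren = 0.00889 / 0.03881 = 0.2291
β_Orrin = 0.01686 / 0.03881 = 0.4344
β_P = Σ w_i β_i = 0.19×2.0428 + 0.07×0.6609 + 0.19×1.2301 + 0.26×2.2005 + 0.18×0.2291 + 0.11×0.4344 = 1.3293
MRP = 10.37% − 5.78% = 4.59%
E(R_P) = R_f + β_P × MRP = 5.78% + 1.3293 × 4.59% = 11.88%

11.88%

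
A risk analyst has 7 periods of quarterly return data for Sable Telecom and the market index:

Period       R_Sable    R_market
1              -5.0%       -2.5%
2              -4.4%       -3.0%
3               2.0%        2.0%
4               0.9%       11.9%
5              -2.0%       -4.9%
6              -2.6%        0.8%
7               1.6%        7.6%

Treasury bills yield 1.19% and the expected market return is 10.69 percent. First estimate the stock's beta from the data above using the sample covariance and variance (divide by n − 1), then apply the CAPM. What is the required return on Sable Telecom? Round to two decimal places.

Mean R_i = (-5.0 − 4.4 + 2.0 + 0.9 − 2.0 − 2.6 + 1.6) / 7 = -1.3571%
Mean R_m = (-2.5 − 3.0 + 2.0 + 11.9 − 4.9 + 0.8 + 7.6) / 7 = 1.7000%
Σ(R_i − R̄_i)(R_m − R̄_m) = 76.4400  ⇒  Cov = 76.4400 / 6 = 12.7400
Σ(R_m − R̄_m)² = 223.0400  ⇒  Var(R_m) = 223.0400 / 6 = 37.1733
β = Cov / Var(R_m) = 12.7400 / 37.1733 = 0.3427
MRP = 10.69% − 1.19% = 9.50%
E(R) = R_f + β × MRP = 1.19% + 0.3427 × 9.50% = 4.45%

4.45%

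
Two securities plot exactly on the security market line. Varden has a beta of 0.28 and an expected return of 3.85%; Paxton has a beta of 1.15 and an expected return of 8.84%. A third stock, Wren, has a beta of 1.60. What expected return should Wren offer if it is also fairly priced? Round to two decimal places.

11.42%

MRP (SML slope) = (8.84% − 3.85%) / (1.15 − 0.28) = 4.99% / 0.87 = 5.7356%
R_f (intercept) = 3.85% − 0.28 × 5.7356% = 2.2440%
E(R_Wren) = R_f + β × MRP = 2.2440% + 1.60 × 5.7356% = 11.42%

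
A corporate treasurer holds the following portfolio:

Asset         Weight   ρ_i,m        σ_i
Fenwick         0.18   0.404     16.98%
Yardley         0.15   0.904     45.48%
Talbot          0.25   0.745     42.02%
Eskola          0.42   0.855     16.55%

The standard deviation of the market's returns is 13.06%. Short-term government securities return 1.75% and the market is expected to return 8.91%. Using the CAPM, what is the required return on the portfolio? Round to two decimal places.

13.36%

β_Fenwick = 0.404 × 16.98% / 13.06% = 0.5253
β_Yardley = 0.904 × 45.48% / 13.06% = 3.1481
β_Talbot = 0.745 × 42.02% / 13.06% = 2.3970
β_Eskola = 0.855 × 16.55% / 13.06% = 1.0835
β_P = Σ w_i β_i = 0.18×0.5253 + 0.15×3.1481 + 0.25×2.3970 + 0.42×1.0835 = 1.6211
MRP = 8.91% − 1.75% = 7.16%
E(R_P) = R_f + β_P × MRP = 1.75% + 1.6211 × 7.16% = 13.36%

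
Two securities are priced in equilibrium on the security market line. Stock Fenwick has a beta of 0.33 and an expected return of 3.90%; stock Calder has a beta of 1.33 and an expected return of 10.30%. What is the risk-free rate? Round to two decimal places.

1.79%

Both satisfy E(R) = R_f + β·MRP, so the slope of the SML is
MRP = (10.30% − 3.90%) / (1.33 − 0.33) = 6.40% / 1.00 = 6.4000%
R_f = E(R_Fenwick) − β_Fenwick·MRP = 3.90% − 0.33 × 6.4000% = 1.7880%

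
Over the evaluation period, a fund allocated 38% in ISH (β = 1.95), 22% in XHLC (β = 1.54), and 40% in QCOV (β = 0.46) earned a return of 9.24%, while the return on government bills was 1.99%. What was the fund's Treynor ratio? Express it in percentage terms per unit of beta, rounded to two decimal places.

β_P = 0.38×1.95 + 0.22×1.54 + 0.40×0.46 = 1.2638
Treynor = (R_P − R_f) / β_P = (9.24% − 1.99%) / 1.2638 = 7.25% / 1.2638 = 5.74%

5.74%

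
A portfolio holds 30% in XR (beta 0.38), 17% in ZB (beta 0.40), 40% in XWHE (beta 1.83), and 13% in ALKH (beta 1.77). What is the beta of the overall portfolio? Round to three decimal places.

β_P = Σ w_i β_i = 0.30×0.38 + 0.17×0.40 + 0.40×1.83 + 0.13×1.77 = 1.1441

1.144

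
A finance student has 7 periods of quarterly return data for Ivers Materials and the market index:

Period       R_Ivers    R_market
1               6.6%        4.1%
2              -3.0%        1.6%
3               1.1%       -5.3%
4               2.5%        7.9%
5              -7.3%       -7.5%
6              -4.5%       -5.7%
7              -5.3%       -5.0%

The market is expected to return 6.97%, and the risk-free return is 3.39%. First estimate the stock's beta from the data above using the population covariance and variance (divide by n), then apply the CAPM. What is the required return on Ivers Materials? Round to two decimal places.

Mean R_i = (6.6 − 3.0 + 1.1 + 2.5 − 7.3 − 4.5 − 5.3) / 7 = -1.4143%
Mean R_m = (4.1 + 1.6 − 5.3 + 7.9 − 7.5 − 5.7 − 5.0) / 7 = -1.4143%
Σ(R_i − R̄_i)(R_m − R̄_m) = 129.0786  ⇒  Cov = 129.0786 / 7 = 18.4398
Σ(R_m − R̄_m)² = 209.6086  ⇒  Var(R_m) = 209.6086 / 7 = 29.9441
β = Cov / Var(R_m) = 18.4398 / 29.9441 = 0.6158
MRP = 6.97% − 3.39% = 3.58%
E(R) = R_f + β × MRP = 3.39% + 0.6158 × 3.58% = 5.59%

5.59%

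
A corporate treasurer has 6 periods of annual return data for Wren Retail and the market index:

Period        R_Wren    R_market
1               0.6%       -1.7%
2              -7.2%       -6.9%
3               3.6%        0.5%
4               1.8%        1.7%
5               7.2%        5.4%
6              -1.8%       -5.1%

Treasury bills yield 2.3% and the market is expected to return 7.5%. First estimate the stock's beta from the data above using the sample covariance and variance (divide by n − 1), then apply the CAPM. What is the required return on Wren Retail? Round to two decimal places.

7.66%

Mean R_i = (0.6 − 7.2 + 3.6 + 1.8 + 7.2 − 1.8) / 6 = 0.7000%
Mean R_m = (-1.7 − 6.9 + 0.5 + 1.7 + 5.4 − 5.1) / 6 = -1.0167%
Σ(R_i − R̄_i)(R_m − R̄_m) = 105.8500  ⇒  Cov = 105.8500 / 5 = 21.1700
Σ(R_m − R̄_m)² = 102.6083  ⇒  Var(R_m) = 102.6083 / 5 = 20.5217
β = Cov / Var(R_m) = 21.1700 / 20.5217 = 1.0316
MRP = 7.5% − 2.3% = 5.20%
E(R) = R_f + β × MRP = 2.3% + 1.0316 × 5.2% = 7.66%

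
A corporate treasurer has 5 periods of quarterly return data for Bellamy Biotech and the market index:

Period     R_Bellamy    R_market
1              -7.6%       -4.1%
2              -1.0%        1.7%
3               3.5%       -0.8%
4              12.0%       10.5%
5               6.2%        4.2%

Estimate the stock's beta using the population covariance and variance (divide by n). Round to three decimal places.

Mean R_i = (-7.6 − 1.0 + 3.5 + 12.0 + 6.2) / 5 = 2.6200%
Mean R_m = (-4.1 + 1.7 − 0.8 + 10.5 + 4.2) / 5 = 2.3000%
Σ(R_i − R̄_i)(R_m − R̄_m) = 148.5700  ⇒  Cov = 148.5700 / 5 = 29.7140
Σ(R_m − R̄_m)² = 121.7800  ⇒  Var(R_m) = 121.7800 / 5 = 24.3560
β = Cov / Var(R_m) = 29.7140 / 24.3560 = 1.2200

1.220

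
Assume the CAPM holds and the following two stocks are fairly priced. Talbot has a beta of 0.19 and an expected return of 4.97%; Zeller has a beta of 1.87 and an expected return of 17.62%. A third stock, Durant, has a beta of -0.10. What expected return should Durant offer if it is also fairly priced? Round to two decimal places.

2.79%

MRP (SML slope) = (17.62% − 4.97%) / (1.87 − 0.19) = 12.65% / 1.68 = 7.5298%
R_f (intercept) = 4.97% − 0.19 × 7.5298% = 3.5393%
E(R_Durant) = R_f + β × MRP = 3.5393% + -0.10 × 7.5298% = 2.79%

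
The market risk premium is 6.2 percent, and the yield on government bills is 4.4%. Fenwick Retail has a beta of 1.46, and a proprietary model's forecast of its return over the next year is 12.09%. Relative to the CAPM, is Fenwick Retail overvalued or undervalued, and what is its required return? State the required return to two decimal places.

Overvalued; required return 13.45%

Required return = R_f + β·MRP = 4.4% + 1.46 × 6.2% = 13.45%
Forecast 12.09% < required 13.45% → the stock plots below the SML → overvalued.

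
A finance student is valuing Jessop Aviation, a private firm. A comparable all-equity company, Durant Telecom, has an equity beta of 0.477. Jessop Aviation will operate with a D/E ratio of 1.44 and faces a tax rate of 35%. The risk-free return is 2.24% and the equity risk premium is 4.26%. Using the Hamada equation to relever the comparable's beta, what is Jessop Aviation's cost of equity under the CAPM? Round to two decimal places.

6.17%

β_L = β_U × [1 + (1 − t)(D/E)] = 0.477 × [1 + (1 − 0.35) × 1.44]
    = 0.477 × [1 + 0.65 × 1.44] = 0.477 × 1.9360 = 0.9235
E(R) = R_f + β_L × MRP = 2.24% + 0.9235 × 4.26% = 6.17%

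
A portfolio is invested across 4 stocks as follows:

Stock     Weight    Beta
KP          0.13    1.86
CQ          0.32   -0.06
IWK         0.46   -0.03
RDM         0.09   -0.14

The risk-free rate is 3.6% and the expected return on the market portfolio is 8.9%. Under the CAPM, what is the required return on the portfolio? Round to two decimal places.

β_P = Σ w_i β_i = 0.13×1.86 + 0.32×-0.06 + 0.46×-0.03 + 0.09×-0.14 = 0.1962
MRP = 8.9% − 3.6% = 5.30%
E(R_P) = R_f + β_P × MRP = 3.6% + 0.1962 × 5.3% = 4.64%

4.64%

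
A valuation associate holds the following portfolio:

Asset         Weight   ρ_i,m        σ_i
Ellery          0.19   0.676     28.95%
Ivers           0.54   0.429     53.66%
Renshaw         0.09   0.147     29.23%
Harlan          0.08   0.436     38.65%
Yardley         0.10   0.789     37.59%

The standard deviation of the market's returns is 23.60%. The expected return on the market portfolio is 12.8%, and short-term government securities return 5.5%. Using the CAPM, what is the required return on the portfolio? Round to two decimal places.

11.95%

β_Ellery = 0.676 × 28.95% / 23.60% = 0.8292
β_Ivers = 0.429 × 53.66% / 23.60% = 0.9754
β_Renshaw = 0.147 × 29.23% / 23.60% = 0.1821
β_Harlan = 0.436 × 38.65% / 23.60% = 0.7140
β_Yardley = 0.789 × 37.59% / 23.60% = 1.2567
β_P = Σ w_i β_i = 0.19×0.8292 + 0.54×0.9754 + 0.09×0.1821 + 0.08×0.7140 + 0.10×1.2567 = 0.8834
MRP = 12.8% − 5.5% = 7.30%
E(R_P) = R_f + β_P × MRP = 5.5% + 0.8834 × 7.3% = 11.95%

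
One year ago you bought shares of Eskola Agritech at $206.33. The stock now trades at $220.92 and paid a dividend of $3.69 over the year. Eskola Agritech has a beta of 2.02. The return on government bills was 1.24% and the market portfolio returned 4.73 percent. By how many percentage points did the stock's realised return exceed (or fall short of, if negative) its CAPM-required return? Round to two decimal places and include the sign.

+0.57%

Realised HPR = (P1 + D1 − P0) / P0 = (220.92 + 3.69 − 206.33) / 206.33 = 18.28 / 206.33 = 8.8596%
MRP = 4.73% − 1.24% = 3.49%
CAPM required = R_f + β·MRP = 1.24% + 2.02 × 3.49% = 8.2898%
α = realised − required = 8.8596% − 8.2898% = +0.57%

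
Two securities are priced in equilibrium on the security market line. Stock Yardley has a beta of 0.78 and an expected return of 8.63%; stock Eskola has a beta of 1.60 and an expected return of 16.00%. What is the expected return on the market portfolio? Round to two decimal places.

Both satisfy E(R) = R_f + β·MRP, so the slope of the SML is
MRP = (16.00% − 8.63%) / (1.60 − 0.78) = 7.37% / 0.82 = 8.9878%
R_f = E(R_Yardley) − β_Yardley·MRP = 8.63% − 0.78 × 8.9878% = 1.6195%
E(R_m) = R_f + MRP = 1.6195% + 8.9878% = 10.61%

10.61%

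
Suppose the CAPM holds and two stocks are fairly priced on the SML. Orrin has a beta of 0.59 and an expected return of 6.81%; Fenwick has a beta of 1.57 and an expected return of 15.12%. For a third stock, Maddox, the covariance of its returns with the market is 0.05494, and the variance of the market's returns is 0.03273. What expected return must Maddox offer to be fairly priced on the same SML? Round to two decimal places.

MRP = (15.12% − 6.81%) / (1.57 − 0.59) = 8.4796%
R_f = 6.81% − 0.59 × 8.4796% = 1.8070%
β_Maddox = Cov / Var(R_m) = 0.05494 / 0.03273 = 1.6786
E(R_Maddox) = R_f + β × MRP = 1.8070% + 1.6786 × 8.4796% = 16.04%

16.04%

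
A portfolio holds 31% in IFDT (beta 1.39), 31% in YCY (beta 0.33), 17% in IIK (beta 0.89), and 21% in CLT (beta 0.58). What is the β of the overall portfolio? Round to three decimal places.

β_P = Σ w_i β_i = 0.31×1.39 + 0.31×0.33 + 0.17×0.89 + 0.21×0.58 = 0.8063

0.806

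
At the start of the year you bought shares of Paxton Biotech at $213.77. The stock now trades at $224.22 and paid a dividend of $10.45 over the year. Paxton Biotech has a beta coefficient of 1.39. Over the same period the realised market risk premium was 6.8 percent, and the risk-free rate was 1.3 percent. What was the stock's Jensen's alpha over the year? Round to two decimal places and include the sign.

-0.98%

Realised HPR = (P1 + D1 − P0) / P0 = (224.22 + 10.45 − 213.77) / 213.77 = 20.90 / 213.77 = 9.7769%
CAPM required = R_f + β·MRP = 1.3% + 1.39 × 6.8% = 10.7520%
α = realised − required = 9.7769% − 10.7520% = -0.98%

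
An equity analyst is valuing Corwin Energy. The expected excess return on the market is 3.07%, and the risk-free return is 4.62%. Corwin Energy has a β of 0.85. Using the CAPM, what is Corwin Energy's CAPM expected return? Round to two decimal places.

E(R) = R_f + β × MRP = 4.62% + 0.85 × 3.07% = 7.23%

7.23%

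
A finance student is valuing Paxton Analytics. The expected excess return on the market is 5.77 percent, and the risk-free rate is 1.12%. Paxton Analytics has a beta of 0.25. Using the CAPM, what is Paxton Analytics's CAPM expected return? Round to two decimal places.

E(R) = R_f + β × MRP = 1.12% + 0.25 × 5.77% = 2.56%

2.56%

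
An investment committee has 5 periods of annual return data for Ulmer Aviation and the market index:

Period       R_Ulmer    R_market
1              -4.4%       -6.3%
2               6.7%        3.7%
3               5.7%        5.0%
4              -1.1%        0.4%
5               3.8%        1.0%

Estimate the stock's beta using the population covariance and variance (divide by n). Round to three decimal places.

0.995

Mean R_i = (-4.4 + 6.7 + 5.7 − 1.1 + 3.8) / 5 = 2.1400%
Mean R_m = (-6.3 + 3.7 + 5.0 + 0.4 + 1.0) / 5 = 0.7600%
Σ(R_i − R̄_i)(R_m − R̄_m) = 76.2380  ⇒  Cov = 76.2380 / 5 = 15.2476
Σ(R_m − R̄_m)² = 76.6520  ⇒  Var(R_m) = 76.6520 / 5 = 15.3304
β = Cov / Var(R_m) = 15.2476 / 15.3304 = 0.9946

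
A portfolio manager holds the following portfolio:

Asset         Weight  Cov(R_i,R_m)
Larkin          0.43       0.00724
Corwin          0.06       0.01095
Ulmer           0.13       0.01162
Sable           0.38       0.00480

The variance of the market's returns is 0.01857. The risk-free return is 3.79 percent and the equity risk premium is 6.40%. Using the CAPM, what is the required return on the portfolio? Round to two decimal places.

6.24%

β_Larkin = 0.00724 / 0.01857 = 0.3899
β_Corwin = 0.01095 / 0.01857 = 0.5897
β_Ulmer = 0.01162 / 0.01857 = 0.6257
β_Sable = 0.00480 / 0.01857 = 0.2585
β_P = Σ w_i β_i = 0.43×0.3899 + 0.06×0.5897 + 0.13×0.6257 + 0.38×0.2585 = 0.3826
E(R_P) = R_f + β_P × MRP = 3.79% + 0.3826 × 6.40% = 6.24%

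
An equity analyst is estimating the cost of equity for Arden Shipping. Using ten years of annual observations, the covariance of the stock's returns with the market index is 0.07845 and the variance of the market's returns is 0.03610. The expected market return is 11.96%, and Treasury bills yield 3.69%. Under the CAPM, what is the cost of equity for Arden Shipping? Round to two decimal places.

21.66%

β = Cov(R_i, R_m) / Var(R_m) = 0.07845 / 0.03610 = 2.1731
MRP = 11.96% − 3.69% = 8.27%
E(R) = R_f + β × MRP = 3.69% + 2.1731 × 8.27% = 21.66%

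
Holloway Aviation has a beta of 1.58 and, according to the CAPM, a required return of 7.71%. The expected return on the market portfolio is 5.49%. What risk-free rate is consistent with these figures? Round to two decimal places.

1.66%

E(R) = R_f + β(E(R_m) − R_f) = R_f(1 − β) + β·E(R_m)
7.71% = R_f × (1 − 1.58) + 1.58 × 5.49%
7.71% = R_f × -0.58 + 8.6742%
R_f = (7.71% − 8.6742%) / -0.58 = 1.66%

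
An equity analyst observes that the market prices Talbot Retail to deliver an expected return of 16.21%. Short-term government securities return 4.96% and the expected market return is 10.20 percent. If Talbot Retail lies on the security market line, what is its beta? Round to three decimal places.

MRP = 10.20% − 4.96% = 5.24%
β = (E(R) − R_f) / MRP = (16.21% − 4.96%) / 5.24% = 11.25% / 5.24% = 2.147

2.147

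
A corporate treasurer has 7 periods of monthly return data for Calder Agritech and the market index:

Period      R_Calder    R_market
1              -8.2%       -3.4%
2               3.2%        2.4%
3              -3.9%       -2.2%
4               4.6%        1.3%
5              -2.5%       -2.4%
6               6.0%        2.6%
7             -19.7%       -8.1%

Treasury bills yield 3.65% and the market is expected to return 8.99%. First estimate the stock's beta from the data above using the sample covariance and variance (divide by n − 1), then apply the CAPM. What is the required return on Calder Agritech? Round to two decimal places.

Mean R_i = (-8.2 + 3.2 − 3.9 + 4.6 − 2.5 + 6.0 − 19.7) / 7 = -2.9286%
Mean R_m = (-3.4 + 2.4 − 2.2 + 1.3 − 2.4 + 2.6 − 8.1) / 7 = -1.4000%
Σ(R_i − R̄_i)(R_m − R̄_m) = 202.5900  ⇒  Cov = 202.5900 / 6 = 33.7650
Σ(R_m − R̄_m)² = 88.2600  ⇒  Var(R_m) = 88.2600 / 6 = 14.7100
β = Cov / Var(R_m) = 33.7650 / 14.7100 = 2.2954
MRP = 8.99% − 3.65% = 5.34%
E(R) = R_f + β × MRP = 3.65% + 2.2954 × 5.34% = 15.91%

15.91%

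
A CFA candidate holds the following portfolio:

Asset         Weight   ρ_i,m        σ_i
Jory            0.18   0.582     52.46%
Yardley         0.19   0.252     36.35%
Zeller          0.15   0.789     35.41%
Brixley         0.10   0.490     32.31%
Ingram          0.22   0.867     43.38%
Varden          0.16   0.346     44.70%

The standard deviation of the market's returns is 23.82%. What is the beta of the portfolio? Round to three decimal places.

β_Jory = 0.582 × 52.46% / 23.82% = 1.2818
β_Yardley = 0.252 × 36.35% / 23.82% = 0.3846
β_Zeller = 0.789 × 35.41% / 23.82% = 1.1729
β_Brixley = 0.490 × 32.31% / 23.82% = 0.6646
β_Ingram = 0.867 × 43.38% / 23.82% = 1.5789
β_Varden = 0.346 × 44.70% / 23.82% = 0.6493
β_P = Σ w_i β_i = 0.18×1.2818 + 0.19×0.3846 + 0.15×1.1729 + 0.10×0.6646 + 0.22×1.5789 + 0.16×0.6493 = 0.9974

0.997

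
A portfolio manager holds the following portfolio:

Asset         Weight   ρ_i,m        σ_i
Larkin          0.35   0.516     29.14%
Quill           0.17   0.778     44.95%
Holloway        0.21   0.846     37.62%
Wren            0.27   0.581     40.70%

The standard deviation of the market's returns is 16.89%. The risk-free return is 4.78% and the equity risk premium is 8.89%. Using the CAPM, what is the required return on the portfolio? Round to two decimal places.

17.56%

β_Larkin = 0.516 × 29.14% / 16.89% = 0.8902
β_Quill = 0.778 × 44.95% / 16.89% = 2.0705
β_Holloway = 0.846 × 37.62% / 16.89% = 1.8843
β_Wren = 0.581 × 40.70% / 16.89% = 1.4000
β_P = Σ w_i β_i = 0.35×0.8902 + 0.17×2.0705 + 0.21×1.8843 + 0.27×1.4000 = 1.4373
E(R_P) = R_f + β_P × MRP = 4.78% + 1.4373 × 8.89% = 17.56%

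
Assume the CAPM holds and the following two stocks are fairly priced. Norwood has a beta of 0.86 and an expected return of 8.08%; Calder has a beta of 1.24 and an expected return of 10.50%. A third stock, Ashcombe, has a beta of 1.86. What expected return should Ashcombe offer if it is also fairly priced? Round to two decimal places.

14.45%

MRP (SML slope) = (10.50% − 8.08%) / (1.24 − 0.86) = 2.42% / 0.38 = 6.3684%
R_f (intercept) = 8.08% − 0.86 × 6.3684% = 2.6032%
E(R_Ashcombe) = R_f + β × MRP = 2.6032% + 1.86 × 6.3684% = 14.45%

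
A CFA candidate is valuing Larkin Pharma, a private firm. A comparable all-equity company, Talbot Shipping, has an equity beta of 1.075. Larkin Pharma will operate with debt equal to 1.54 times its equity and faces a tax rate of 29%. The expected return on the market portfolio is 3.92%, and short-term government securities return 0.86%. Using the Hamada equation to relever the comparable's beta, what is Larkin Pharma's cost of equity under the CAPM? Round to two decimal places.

β_L = β_U × [1 + (1 − t)(D/E)] = 1.075 × [1 + (1 − 0.29) × 1.54]
    = 1.075 × [1 + 0.71 × 1.54] = 1.075 × 2.0934 = 2.2504
MRP = 3.92% − 0.86% = 3.06%
E(R) = R_f + β_L × MRP = 0.86% + 2.2504 × 3.06% = 7.75%

7.75%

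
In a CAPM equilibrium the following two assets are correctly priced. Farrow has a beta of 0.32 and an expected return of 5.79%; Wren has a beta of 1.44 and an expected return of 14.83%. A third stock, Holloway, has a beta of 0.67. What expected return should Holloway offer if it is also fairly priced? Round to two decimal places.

8.62%

MRP (SML slope) = (14.83% − 5.79%) / (1.44 − 0.32) = 9.04% / 1.12 = 8.0714%
R_f (intercept) = 5.79% − 0.32 × 8.0714% = 3.2072%
E(R_Holloway) = R_f + β × MRP = 3.2072% + 0.67 × 8.0714% = 8.62%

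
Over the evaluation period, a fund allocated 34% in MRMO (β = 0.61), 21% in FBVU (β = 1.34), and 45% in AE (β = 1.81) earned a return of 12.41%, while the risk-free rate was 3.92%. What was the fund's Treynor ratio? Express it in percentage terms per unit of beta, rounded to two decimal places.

β_P = 0.34×0.61 + 0.21×1.34 + 0.45×1.81 = 1.3033
Treynor = (R_P − R_f) / β_P = (12.41% − 3.92%) / 1.3033 = 8.49% / 1.3033 = 6.51%

6.51%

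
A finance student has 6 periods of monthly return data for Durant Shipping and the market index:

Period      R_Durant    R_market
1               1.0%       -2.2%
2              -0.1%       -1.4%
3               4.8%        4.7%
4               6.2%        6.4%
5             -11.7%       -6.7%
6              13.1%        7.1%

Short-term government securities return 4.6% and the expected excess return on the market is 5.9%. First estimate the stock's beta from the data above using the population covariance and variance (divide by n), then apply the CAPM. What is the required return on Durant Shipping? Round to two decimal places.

Mean R_i = (1.0 − 0.1 + 4.8 + 6.2 − 11.7 + 13.1) / 6 = 2.2167%
Mean R_m = (-2.2 − 1.4 + 4.7 + 6.4 − 6.7 + 7.1) / 6 = 1.3167%
Σ(R_i − R̄_i)(R_m − R̄_m) = 214.0683  ⇒  Cov = 214.0683 / 6 = 35.6781
Σ(R_m − R̄_m)² = 154.7483  ⇒  Var(R_m) = 154.7483 / 6 = 25.7914
β = Cov / Var(R_m) = 35.6781 / 25.7914 = 1.3833
E(R) = R_f + β × MRP = 4.6% + 1.3833 × 5.9% = 12.76%

12.76%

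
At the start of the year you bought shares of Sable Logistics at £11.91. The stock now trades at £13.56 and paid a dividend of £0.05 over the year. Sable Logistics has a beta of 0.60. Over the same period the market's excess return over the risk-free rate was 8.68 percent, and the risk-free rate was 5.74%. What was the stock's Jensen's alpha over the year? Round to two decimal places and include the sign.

Realised HPR = (P1 + D1 − P0) / P0 = (13.56 + 0.05 − 11.91) / 11.91 = 1.70 / 11.91 = 14.2737%
CAPM required = R_f + β·MRP = 5.74% + 0.60 × 8.68% = 10.9480%
α = realised − required = 14.2737% − 10.9480% = +3.33%

+3.33%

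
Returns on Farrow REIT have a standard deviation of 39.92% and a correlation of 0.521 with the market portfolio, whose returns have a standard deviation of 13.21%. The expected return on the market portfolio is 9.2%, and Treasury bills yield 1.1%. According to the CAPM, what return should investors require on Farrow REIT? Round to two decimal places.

β = ρ × σ_i / σ_m = 0.521 × 39.92% / 13.21% = 1.5744
MRP = 9.2% − 1.1% = 8.10%
E(R) = 1.1% + 1.5744 × 8.1% = 13.85%

13.85%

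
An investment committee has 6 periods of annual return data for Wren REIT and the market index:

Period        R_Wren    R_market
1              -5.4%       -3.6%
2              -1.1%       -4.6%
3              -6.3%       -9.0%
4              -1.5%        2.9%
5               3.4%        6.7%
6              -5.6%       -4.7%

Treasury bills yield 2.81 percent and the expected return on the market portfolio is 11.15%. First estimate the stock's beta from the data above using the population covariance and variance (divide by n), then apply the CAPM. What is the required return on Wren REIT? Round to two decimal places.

Mean R_i = (-5.4 − 1.1 − 6.3 − 1.5 + 3.4 − 5.6) / 6 = -2.7500%
Mean R_m = (-3.6 − 4.6 − 9.0 + 2.9 + 6.7 − 4.7) / 6 = -2.0500%
Σ(R_i − R̄_i)(R_m − R̄_m) = 92.1250  ⇒  Cov = 92.1250 / 6 = 15.3542
Σ(R_m − R̄_m)² = 165.2950  ⇒  Var(R_m) = 165.2950 / 6 = 27.5492
β = Cov / Var(R_m) = 15.3542 / 27.5492 = 0.5573
MRP = 11.15% − 2.81% = 8.34%
E(R) = R_f + β × MRP = 2.81% + 0.5573 × 8.34% = 7.46%

7.46%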